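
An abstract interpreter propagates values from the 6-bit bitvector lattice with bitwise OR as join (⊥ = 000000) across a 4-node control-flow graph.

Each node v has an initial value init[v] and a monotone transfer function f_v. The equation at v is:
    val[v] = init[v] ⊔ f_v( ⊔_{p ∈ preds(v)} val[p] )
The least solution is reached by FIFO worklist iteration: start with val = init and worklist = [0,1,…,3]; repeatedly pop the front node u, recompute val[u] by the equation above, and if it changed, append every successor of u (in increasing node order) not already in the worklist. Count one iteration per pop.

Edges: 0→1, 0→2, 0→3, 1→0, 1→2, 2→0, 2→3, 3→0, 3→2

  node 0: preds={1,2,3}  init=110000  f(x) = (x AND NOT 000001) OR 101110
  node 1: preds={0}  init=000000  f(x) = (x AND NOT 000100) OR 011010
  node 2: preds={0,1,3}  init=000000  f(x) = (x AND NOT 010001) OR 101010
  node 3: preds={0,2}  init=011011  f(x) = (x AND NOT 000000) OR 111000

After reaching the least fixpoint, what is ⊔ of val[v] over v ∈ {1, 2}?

Worklist (6 pops):
  #1 pop 0: in=011011 → 111110 (was 110000); enqueue []
  #2 pop 1: in=111110 → 111010 (was 000000); enqueue [0]
  #3 pop 2: in=111111 → 101110 (was 000000); enqueue []
  #4 pop 3: in=111110 → 111111 (was 011011); enqueue [2]
  #5 pop 0: in=111111 → 111110 (no change)
  #6 pop 2: in=111111 → 101110 (no change)

Fixpoint:
  val[0] = 111110
  val[1] = 111010
  val[2] = 101110
  val[3] = 111111

111110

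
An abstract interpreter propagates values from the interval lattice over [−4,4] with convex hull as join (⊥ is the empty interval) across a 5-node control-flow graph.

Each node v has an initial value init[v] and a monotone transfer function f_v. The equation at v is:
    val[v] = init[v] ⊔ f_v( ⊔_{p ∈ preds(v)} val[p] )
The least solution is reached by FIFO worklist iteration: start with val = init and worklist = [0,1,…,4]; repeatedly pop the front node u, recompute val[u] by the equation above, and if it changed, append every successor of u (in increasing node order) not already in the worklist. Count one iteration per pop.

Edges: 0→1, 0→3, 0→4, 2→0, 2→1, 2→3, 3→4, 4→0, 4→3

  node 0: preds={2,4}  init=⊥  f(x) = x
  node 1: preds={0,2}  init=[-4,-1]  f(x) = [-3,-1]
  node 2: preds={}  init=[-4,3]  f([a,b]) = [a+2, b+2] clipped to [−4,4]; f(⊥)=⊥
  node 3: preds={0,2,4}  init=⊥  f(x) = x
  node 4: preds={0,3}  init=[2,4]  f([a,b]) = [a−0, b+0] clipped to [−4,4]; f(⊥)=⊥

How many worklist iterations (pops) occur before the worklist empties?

Worklist (7 pops):
  #1 pop 0: in=[-4,4] → [-4,4] (was ⊥); enqueue []
  #2 pop 1: in=[-4,4] → [-4,-1] (no change)
  #3 pop 2: in=⊥ → [-4,3] (no change)
  #4 pop 3: in=[-4,4] → [-4,4] (was ⊥); enqueue []
  #5 pop 4: in=[-4,4] → [-4,4] (was [2,4]); enqueue [0,3]
  #6 pop 0: in=[-4,4] → [-4,4] (no change)
  #7 pop 3: in=[-4,4] → [-4,4] (no change)

Fixpoint:
  val[0] = [-4,4]
  val[1] = [-4,-1]
  val[2] = [-4,3]
  val[3] = [-4,4]
  val[4] = [-4,4]

7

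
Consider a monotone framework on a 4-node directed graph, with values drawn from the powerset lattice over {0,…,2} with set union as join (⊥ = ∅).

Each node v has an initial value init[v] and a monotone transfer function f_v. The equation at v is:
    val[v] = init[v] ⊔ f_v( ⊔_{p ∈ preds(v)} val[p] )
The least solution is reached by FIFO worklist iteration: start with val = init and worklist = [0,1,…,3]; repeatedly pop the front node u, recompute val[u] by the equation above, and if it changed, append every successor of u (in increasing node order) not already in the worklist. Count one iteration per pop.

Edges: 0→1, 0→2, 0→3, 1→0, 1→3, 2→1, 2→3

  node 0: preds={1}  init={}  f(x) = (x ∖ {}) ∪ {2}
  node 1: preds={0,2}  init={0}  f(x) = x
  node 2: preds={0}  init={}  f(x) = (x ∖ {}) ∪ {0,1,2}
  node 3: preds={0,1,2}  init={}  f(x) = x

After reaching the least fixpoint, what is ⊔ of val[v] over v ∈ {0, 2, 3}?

{0,1,2}

Worklist (10 pops):
  #1 pop 0: in={0} → {0,2} (was {}); enqueue []
  #2 pop 1: in={0,2} → {0,2} (was {0}); enqueue [0]
  #3 pop 2: in={0,2} → {0,1,2} (was {}); enqueue [1]
  #4 pop 3: in={0,1,2} → {0,1,2} (was {}); enqueue []
  #5 pop 0: in={0,2} → {0,2} (no change)
  #6 pop 1: in={0,1,2} → {0,1,2} (was {0,2}); enqueue [0,3]
  #7 pop 0: in={0,1,2} → {0,1,2} (was {0,2}); enqueue [1,2]
  #8 pop 3: in={0,1,2} → {0,1,2} (no change)
  #9 pop 1: in={0,1,2} → {0,1,2} (no change)
  #10 pop 2: in={0,1,2} → {0,1,2} (no change)

Fixpoint:
  val[0] = {0,1,2}
  val[1] = {0,1,2}
  val[2] = {0,1,2}
  val[3] = {0,1,2}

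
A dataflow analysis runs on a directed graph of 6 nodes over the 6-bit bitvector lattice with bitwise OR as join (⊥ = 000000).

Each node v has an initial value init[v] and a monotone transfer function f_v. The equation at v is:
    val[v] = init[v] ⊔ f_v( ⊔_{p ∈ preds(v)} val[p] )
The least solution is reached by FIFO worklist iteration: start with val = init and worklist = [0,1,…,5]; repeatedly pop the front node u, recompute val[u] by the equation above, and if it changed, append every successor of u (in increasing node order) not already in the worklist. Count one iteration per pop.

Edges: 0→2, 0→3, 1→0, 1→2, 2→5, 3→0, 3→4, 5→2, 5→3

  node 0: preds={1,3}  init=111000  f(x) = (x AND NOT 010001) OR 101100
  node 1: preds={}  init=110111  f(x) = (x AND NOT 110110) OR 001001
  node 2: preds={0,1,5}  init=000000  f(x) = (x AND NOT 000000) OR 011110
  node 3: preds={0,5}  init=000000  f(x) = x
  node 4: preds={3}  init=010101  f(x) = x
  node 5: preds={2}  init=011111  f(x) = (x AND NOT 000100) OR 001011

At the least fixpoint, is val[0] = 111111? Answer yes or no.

Iteration log — 9 steps:
  step 1. node 0  ⊔preds=110111  new=111110  old=111000  +wl: 
  step 2. node 1  ⊔preds=000000  new=111111  old=110111  +wl: 0
  step 3. node 2  ⊔preds=111111  new=111111  old=000000  +wl: 
  step 4. node 3  ⊔preds=111111  new=111111  old=000000  +wl: 
  step 5. node 4  ⊔preds=111111  new=111111  old=010101  +wl: 
  step 6. node 5  ⊔preds=111111  new=111111  old=011111  +wl: 2,3
  step 7. node 0  ⊔preds=111111  new=111110  stable
  step 8. node 2  ⊔preds=111111  new=111111  stable
  step 9. node 3  ⊔preds=111111  new=111111  stable

Least fixpoint reached:
  node 0: 111110
  node 1: 111111
  node 2: 111111
  node 3: 111111
  node 4: 111111
  node 5: 111111

no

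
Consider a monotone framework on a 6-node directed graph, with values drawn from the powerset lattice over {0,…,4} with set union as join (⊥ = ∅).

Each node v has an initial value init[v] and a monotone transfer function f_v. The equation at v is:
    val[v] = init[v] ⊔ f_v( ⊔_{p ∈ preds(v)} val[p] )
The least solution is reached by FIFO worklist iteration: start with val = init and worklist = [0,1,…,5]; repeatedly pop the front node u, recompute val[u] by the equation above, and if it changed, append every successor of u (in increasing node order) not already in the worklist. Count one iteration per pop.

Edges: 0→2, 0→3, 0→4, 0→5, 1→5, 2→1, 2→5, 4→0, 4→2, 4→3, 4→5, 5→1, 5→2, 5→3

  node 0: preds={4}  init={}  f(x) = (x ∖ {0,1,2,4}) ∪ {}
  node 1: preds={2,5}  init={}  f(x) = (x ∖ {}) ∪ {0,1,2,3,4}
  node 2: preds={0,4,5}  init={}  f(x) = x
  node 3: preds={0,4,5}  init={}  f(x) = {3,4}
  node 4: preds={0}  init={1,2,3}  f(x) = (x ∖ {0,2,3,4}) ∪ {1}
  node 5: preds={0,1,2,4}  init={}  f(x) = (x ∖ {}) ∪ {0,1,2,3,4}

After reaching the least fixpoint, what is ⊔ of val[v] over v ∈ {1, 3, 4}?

{0,1,2,3,4}

Iteration log — 11 steps:
  step 1. node 0  ⊔preds={1,2,3}  new={3}  old={}  +wl: 
  step 2. node 1  ⊔preds={}  new={0,1,2,3,4}  old={}  +wl: 
  step 3. node 2  ⊔preds={1,2,3}  new={1,2,3}  old={}  +wl: 1
  step 4. node 3  ⊔preds={1,2,3}  new={3,4}  old={}  +wl: 
  step 5. node 4  ⊔preds={3}  new={1,2,3}  stable
  step 6. node 5  ⊔preds={0,1,2,3,4}  new={0,1,2,3,4}  old={}  +wl: 2,3
  step 7. node 1  ⊔preds={0,1,2,3,4}  new={0,1,2,3,4}  stable
  step 8. node 2  ⊔preds={0,1,2,3,4}  new={0,1,2,3,4}  old={1,2,3}  +wl: 1,5
  step 9. node 3  ⊔preds={0,1,2,3,4}  new={3,4}  stable
  step 10. node 1  ⊔preds={0,1,2,3,4}  new={0,1,2,3,4}  stable
  step 11. node 5  ⊔preds={0,1,2,3,4}  new={0,1,2,3,4}  stable

Least fixpoint reached:
  node 0: {3}
  node 1: {0,1,2,3,4}
  node 2: {0,1,2,3,4}
  node 3: {3,4}
  node 4: {1,2,3}
  node 5: {0,1,2,3,4}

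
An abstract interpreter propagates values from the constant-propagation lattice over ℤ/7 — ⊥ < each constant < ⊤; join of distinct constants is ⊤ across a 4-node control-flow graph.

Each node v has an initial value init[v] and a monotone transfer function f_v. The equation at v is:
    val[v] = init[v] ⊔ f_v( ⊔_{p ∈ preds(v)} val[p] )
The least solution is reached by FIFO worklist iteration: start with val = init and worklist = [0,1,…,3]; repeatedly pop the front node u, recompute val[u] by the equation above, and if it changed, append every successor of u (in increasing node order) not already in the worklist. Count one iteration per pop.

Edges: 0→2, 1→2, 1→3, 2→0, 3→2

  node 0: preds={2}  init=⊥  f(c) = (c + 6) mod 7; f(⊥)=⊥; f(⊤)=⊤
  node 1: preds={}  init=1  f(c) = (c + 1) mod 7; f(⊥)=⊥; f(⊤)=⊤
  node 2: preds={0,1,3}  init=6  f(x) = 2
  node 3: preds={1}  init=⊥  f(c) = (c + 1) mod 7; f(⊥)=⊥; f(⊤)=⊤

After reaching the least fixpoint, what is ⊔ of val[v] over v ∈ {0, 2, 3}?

Worklist (6 pops):
  #1 pop 0: in=6 → 5 (was ⊥); enqueue []
  #2 pop 1: in=⊥ → 1 (no change)
  #3 pop 2: in=⊤ → ⊤ (was 6); enqueue [0]
  #4 pop 3: in=1 → 2 (was ⊥); enqueue [2]
  #5 pop 0: in=⊤ → ⊤ (was 5); enqueue []
  #6 pop 2: in=⊤ → ⊤ (no change)

Fixpoint:
  val[0] = ⊤
  val[1] = 1
  val[2] = ⊤
  val[3] = 2

⊤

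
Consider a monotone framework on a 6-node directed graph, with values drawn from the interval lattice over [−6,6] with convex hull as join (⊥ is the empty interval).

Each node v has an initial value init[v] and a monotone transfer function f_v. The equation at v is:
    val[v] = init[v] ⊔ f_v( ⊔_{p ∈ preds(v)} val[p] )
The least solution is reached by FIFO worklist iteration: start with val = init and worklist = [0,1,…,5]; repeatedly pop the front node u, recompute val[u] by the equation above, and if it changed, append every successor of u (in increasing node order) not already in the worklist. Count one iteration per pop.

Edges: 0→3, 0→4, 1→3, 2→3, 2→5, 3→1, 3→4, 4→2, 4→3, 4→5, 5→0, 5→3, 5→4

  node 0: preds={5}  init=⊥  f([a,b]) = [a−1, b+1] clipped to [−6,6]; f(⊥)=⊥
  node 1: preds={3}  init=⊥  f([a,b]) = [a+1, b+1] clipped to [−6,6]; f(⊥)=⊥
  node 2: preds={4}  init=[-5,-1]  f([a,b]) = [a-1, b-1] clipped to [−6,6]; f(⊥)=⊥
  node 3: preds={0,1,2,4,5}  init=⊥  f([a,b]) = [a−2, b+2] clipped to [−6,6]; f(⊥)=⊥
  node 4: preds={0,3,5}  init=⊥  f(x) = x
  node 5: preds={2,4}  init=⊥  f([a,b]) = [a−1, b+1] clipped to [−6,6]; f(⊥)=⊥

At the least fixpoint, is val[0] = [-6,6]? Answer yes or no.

Trace (25 dequeues):
  [1] u=0 | in ⊥ | out ⊥ | ==
  [2] u=1 | in ⊥ | out ⊥ | ==
  [3] u=2 | in ⊥ | out [-5,-1] | ==
  [4] u=3 | in [-5,-1] | out [-6,1] | prev ⊥ | push {1}
  [5] u=4 | in [-6,1] | out [-6,1] | prev ⊥ | push {2,3}
  [6] u=5 | in [-6,1] | out [-6,2] | prev ⊥ | push {0,4}
  [7] u=1 | in [-6,1] | out [-5,2] | prev ⊥ | push {}
  [8] u=2 | in [-6,1] | out [-6,0] | prev [-5,-1] | push {5}
  [9] u=3 | in [-6,2] | out [-6,4] | prev [-6,1] | push {1}
  [10] u=0 | in [-6,2] | out [-6,3] | prev ⊥ | push {3}
  [11] u=4 | in [-6,4] | out [-6,4] | prev [-6,1] | push {2}
  [12] u=5 | in [-6,4] | out [-6,5] | prev [-6,2] | push {0,4}
  [13] u=1 | in [-6,4] | out [-5,5] | prev [-5,2] | push {}
  [14] u=3 | in [-6,5] | out [-6,6] | prev [-6,4] | push {1}
  [15] u=2 | in [-6,4] | out [-6,3] | prev [-6,0] | push {3,5}
  [16] u=0 | in [-6,5] | out [-6,6] | prev [-6,3] | push {}
  [17] u=4 | in [-6,6] | out [-6,6] | prev [-6,4] | push {2}
  [18] u=1 | in [-6,6] | out [-5,6] | prev [-5,5] | push {}
  [19] u=3 | in [-6,6] | out [-6,6] | ==
  [20] u=5 | in [-6,6] | out [-6,6] | prev [-6,5] | push {0,3,4}
  [21] u=2 | in [-6,6] | out [-6,5] | prev [-6,3] | push {5}
  [22] u=0 | in [-6,6] | out [-6,6] | ==
  [23] u=3 | in [-6,6] | out [-6,6] | ==
  [24] u=4 | in [-6,6] | out [-6,6] | ==
  [25] u=5 | in [-6,6] | out [-6,6] | ==

Converged values:
  [0] [-6,6]
  [1] [-5,6]
  [2] [-6,5]
  [3] [-6,6]
  [4] [-6,6]
  [5] [-6,6]

yes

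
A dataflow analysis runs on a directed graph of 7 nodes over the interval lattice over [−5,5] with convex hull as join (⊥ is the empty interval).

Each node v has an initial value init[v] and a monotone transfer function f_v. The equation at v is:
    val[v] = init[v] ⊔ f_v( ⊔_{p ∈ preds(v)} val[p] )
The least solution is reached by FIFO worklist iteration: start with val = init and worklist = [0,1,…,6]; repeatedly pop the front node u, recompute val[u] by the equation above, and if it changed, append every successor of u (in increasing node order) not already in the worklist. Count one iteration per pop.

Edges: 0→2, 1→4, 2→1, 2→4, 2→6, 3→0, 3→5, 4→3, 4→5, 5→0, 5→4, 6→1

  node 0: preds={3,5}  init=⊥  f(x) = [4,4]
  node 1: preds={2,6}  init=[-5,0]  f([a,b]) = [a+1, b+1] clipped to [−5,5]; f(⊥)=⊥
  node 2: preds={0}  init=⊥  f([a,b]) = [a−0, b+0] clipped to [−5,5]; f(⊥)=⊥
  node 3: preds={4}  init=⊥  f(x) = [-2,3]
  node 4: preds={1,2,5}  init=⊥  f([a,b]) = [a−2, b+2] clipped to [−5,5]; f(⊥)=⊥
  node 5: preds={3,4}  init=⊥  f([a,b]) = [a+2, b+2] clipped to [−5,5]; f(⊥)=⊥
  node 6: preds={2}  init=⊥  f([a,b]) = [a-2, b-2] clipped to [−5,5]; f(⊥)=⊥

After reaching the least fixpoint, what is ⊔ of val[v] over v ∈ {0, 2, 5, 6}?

[-3,5]

Worklist (11 pops):
  #1 pop 0: in=⊥ → [4,4] (was ⊥); enqueue []
  #2 pop 1: in=⊥ → [-5,0] (no change)
  #3 pop 2: in=[4,4] → [4,4] (was ⊥); enqueue [1]
  #4 pop 3: in=⊥ → [-2,3] (was ⊥); enqueue [0]
  #5 pop 4: in=[-5,4] → [-5,5] (was ⊥); enqueue [3]
  #6 pop 5: in=[-5,5] → [-3,5] (was ⊥); enqueue [4]
  #7 pop 6: in=[4,4] → [2,2] (was ⊥); enqueue []
  #8 pop 1: in=[2,4] → [-5,5] (was [-5,0]); enqueue []
  #9 pop 0: in=[-3,5] → [4,4] (no change)
  #10 pop 3: in=[-5,5] → [-2,3] (no change)
  #11 pop 4: in=[-5,5] → [-5,5] (no change)

Fixpoint:
  val[0] = [4,4]
  val[1] = [-5,5]
  val[2] = [4,4]
  val[3] = [-2,3]
  val[4] = [-5,5]
  val[5] = [-3,5]
  val[6] = [2,2]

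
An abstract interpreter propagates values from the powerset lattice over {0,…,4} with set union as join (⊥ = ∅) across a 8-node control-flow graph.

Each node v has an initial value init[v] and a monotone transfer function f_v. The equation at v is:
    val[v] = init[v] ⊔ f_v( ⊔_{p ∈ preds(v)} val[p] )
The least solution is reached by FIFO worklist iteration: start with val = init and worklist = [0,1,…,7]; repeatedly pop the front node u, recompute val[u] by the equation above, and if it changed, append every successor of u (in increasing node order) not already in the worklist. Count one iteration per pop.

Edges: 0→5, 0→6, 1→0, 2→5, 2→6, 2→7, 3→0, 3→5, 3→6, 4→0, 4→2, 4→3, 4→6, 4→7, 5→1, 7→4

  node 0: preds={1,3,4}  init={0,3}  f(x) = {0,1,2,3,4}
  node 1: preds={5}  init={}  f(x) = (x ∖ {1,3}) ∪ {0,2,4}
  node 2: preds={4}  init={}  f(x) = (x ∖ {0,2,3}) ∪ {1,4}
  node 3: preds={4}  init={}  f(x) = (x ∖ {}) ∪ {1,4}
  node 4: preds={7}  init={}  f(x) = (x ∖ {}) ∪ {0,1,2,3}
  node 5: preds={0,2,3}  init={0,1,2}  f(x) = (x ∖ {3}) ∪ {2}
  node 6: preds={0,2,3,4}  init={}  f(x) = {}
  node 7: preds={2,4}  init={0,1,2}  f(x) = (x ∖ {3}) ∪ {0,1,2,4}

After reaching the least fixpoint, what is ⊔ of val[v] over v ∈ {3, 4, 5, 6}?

{0,1,2,3,4}

Trace (19 dequeues):
  [1] u=0 | in {} | out {0,1,2,3,4} | prev {0,3} | push {}
  [2] u=1 | in {0,1,2} | out {0,2,4} | prev {} | push {0}
  [3] u=2 | in {} | out {1,4} | prev {} | push {}
  [4] u=3 | in {} | out {1,4} | prev {} | push {}
  [5] u=4 | in {0,1,2} | out {0,1,2,3} | prev {} | push {2,3}
  [6] u=5 | in {0,1,2,3,4} | out {0,1,2,4} | prev {0,1,2} | push {1}
  [7] u=6 | in {0,1,2,3,4} | out {} | ==
  [8] u=7 | in {0,1,2,3,4} | out {0,1,2,4} | prev {0,1,2} | push {4}
  [9] u=0 | in {0,1,2,3,4} | out {0,1,2,3,4} | ==
  [10] u=2 | in {0,1,2,3} | out {1,4} | ==
  [11] u=3 | in {0,1,2,3} | out {0,1,2,3,4} | prev {1,4} | push {0,5,6}
  [12] u=1 | in {0,1,2,4} | out {0,2,4} | ==
  [13] u=4 | in {0,1,2,4} | out {0,1,2,3,4} | prev {0,1,2,3} | push {2,3,7}
  [14] u=0 | in {0,1,2,3,4} | out {0,1,2,3,4} | ==
  [15] u=5 | in {0,1,2,3,4} | out {0,1,2,4} | ==
  [16] u=6 | in {0,1,2,3,4} | out {} | ==
  [17] u=2 | in {0,1,2,3,4} | out {1,4} | ==
  [18] u=3 | in {0,1,2,3,4} | out {0,1,2,3,4} | ==
  [19] u=7 | in {0,1,2,3,4} | out {0,1,2,4} | ==

Converged values:
  [0] {0,1,2,3,4}
  [1] {0,2,4}
  [2] {1,4}
  [3] {0,1,2,3,4}
  [4] {0,1,2,3,4}
  [5] {0,1,2,4}
  [6] {}
  [7] {0,1,2,4}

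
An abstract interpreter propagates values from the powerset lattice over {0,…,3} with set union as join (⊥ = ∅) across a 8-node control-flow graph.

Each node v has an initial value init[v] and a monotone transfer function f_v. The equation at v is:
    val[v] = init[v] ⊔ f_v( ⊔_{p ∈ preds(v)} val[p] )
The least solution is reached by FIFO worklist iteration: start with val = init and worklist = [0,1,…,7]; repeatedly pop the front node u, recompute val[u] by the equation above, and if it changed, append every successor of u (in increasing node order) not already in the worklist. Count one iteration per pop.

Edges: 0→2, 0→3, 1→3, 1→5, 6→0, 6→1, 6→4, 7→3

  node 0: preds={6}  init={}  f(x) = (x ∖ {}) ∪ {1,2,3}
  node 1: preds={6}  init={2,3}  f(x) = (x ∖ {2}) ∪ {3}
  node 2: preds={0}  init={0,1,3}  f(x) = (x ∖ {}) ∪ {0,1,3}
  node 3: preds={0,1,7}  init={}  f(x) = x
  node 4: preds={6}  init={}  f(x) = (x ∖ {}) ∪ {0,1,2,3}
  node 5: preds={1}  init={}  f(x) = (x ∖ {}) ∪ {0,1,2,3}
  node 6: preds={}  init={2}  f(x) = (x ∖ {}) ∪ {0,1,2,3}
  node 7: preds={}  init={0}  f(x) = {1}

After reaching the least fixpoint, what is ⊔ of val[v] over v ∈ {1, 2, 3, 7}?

Trace (14 dequeues):
  [1] u=0 | in {2} | out {1,2,3} | prev {} | push {}
  [2] u=1 | in {2} | out {2,3} | ==
  [3] u=2 | in {1,2,3} | out {0,1,2,3} | prev {0,1,3} | push {}
  [4] u=3 | in {0,1,2,3} | out {0,1,2,3} | prev {} | push {}
  [5] u=4 | in {2} | out {0,1,2,3} | prev {} | push {}
  [6] u=5 | in {2,3} | out {0,1,2,3} | prev {} | push {}
  [7] u=6 | in {} | out {0,1,2,3} | prev {2} | push {0,1,4}
  [8] u=7 | in {} | out {0,1} | prev {0} | push {3}
  [9] u=0 | in {0,1,2,3} | out {0,1,2,3} | prev {1,2,3} | push {2}
  [10] u=1 | in {0,1,2,3} | out {0,1,2,3} | prev {2,3} | push {5}
  [11] u=4 | in {0,1,2,3} | out {0,1,2,3} | ==
  [12] u=3 | in {0,1,2,3} | out {0,1,2,3} | ==
  [13] u=2 | in {0,1,2,3} | out {0,1,2,3} | ==
  [14] u=5 | in {0,1,2,3} | out {0,1,2,3} | ==

Converged values:
  [0] {0,1,2,3}
  [1] {0,1,2,3}
  [2] {0,1,2,3}
  [3] {0,1,2,3}
  [4] {0,1,2,3}
  [5] {0,1,2,3}
  [6] {0,1,2,3}
  [7] {0,1}

{0,1,2,3}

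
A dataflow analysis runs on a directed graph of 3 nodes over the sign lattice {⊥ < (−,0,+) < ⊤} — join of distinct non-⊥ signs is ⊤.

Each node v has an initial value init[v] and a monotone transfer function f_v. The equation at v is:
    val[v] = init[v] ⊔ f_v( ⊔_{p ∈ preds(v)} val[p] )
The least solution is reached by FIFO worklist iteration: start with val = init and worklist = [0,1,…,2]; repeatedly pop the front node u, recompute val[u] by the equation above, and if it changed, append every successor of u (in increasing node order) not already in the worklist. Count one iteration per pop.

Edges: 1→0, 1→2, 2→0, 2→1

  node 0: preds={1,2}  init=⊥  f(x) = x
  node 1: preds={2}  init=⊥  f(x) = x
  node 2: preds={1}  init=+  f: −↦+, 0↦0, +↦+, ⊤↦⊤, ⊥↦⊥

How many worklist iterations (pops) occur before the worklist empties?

Trace (4 dequeues):
  [1] u=0 | in + | out + | prev ⊥ | push {}
  [2] u=1 | in + | out + | prev ⊥ | push {0}
  [3] u=2 | in + | out + | ==
  [4] u=0 | in + | out + | ==

Converged values:
  [0] +
  [1] +
  [2] +

4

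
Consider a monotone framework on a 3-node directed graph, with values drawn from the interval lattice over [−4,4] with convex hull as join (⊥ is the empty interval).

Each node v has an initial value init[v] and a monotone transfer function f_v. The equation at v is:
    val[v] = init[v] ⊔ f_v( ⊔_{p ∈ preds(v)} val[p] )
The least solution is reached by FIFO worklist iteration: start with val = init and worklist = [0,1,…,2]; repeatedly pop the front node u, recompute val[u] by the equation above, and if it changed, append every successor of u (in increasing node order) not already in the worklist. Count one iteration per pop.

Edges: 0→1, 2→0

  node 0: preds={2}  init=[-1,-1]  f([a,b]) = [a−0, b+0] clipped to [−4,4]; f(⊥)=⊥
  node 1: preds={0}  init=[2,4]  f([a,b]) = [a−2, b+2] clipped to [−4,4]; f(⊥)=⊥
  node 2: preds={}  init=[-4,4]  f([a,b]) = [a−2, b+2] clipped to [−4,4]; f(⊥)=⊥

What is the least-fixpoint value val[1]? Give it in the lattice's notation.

[-4,4]

Iteration log — 3 steps:
  step 1. node 0  ⊔preds=[-4,4]  new=[-4,4]  old=[-1,-1]  +wl: 
  step 2. node 1  ⊔preds=[-4,4]  new=[-4,4]  old=[2,4]  +wl: 
  step 3. node 2  ⊔preds=⊥  new=[-4,4]  stable

Least fixpoint reached:
  node 0: [-4,4]
  node 1: [-4,4]
  node 2: [-4,4]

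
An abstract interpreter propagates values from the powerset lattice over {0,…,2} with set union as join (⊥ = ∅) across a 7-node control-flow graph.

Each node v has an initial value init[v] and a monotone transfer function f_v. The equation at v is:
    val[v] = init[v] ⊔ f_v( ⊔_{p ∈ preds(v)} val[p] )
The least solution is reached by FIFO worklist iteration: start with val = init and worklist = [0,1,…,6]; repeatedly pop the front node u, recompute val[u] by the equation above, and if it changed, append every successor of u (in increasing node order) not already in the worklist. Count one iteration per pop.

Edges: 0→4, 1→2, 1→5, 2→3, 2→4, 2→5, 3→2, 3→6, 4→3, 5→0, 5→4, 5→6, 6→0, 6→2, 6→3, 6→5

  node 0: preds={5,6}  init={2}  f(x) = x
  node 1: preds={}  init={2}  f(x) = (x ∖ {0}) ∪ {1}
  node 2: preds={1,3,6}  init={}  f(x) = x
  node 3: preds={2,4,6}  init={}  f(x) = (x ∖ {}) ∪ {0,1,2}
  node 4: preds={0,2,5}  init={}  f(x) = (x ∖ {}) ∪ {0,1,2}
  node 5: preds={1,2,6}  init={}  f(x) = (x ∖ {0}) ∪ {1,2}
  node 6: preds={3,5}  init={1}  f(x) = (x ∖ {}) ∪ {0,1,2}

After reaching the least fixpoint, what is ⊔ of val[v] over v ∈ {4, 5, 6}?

Iteration log — 12 steps:
  step 1. node 0  ⊔preds={1}  new={1,2}  old={2}  +wl: 
  step 2. node 1  ⊔preds={}  new={1,2}  old={2}  +wl: 
  step 3. node 2  ⊔preds={1,2}  new={1,2}  old={}  +wl: 
  step 4. node 3  ⊔preds={1,2}  new={0,1,2}  old={}  +wl: 2
  step 5. node 4  ⊔preds={1,2}  new={0,1,2}  old={}  +wl: 3
  step 6. node 5  ⊔preds={1,2}  new={1,2}  old={}  +wl: 0,4
  step 7. node 6  ⊔preds={0,1,2}  new={0,1,2}  old={1}  +wl: 5
  step 8. node 2  ⊔preds={0,1,2}  new={0,1,2}  old={1,2}  +wl: 
  step 9. node 3  ⊔preds={0,1,2}  new={0,1,2}  stable
  step 10. node 0  ⊔preds={0,1,2}  new={0,1,2}  old={1,2}  +wl: 
  step 11. node 4  ⊔preds={0,1,2}  new={0,1,2}  stable
  step 12. node 5  ⊔preds={0,1,2}  new={1,2}  stable

Least fixpoint reached:
  node 0: {0,1,2}
  node 1: {1,2}
  node 2: {0,1,2}
  node 3: {0,1,2}
  node 4: {0,1,2}
  node 5: {1,2}
  node 6: {0,1,2}

{0,1,2}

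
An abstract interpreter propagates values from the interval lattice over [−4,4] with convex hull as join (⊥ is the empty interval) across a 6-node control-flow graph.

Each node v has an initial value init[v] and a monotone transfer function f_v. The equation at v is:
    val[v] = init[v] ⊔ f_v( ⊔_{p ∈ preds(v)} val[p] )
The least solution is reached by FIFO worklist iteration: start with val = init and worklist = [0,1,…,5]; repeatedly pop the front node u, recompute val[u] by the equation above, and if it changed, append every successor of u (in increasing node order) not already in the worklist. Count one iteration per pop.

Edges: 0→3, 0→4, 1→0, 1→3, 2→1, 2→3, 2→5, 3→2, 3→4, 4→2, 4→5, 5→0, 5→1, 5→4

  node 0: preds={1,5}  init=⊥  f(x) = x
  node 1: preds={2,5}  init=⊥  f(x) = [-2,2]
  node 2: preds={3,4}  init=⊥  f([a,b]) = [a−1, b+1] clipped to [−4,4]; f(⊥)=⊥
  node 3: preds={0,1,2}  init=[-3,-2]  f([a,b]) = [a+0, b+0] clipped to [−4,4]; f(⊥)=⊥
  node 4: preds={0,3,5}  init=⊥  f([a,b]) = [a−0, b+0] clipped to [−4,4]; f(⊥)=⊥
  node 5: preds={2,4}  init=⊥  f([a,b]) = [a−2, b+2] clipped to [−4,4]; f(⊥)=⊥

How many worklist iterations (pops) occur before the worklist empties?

18

Iteration log — 18 steps:
  step 1. node 0  ⊔preds=⊥  new=⊥  stable
  step 2. node 1  ⊔preds=⊥  new=[-2,2]  old=⊥  +wl: 0
  step 3. node 2  ⊔preds=[-3,-2]  new=[-4,-1]  old=⊥  +wl: 1
  step 4. node 3  ⊔preds=[-4,2]  new=[-4,2]  old=[-3,-2]  +wl: 2
  step 5. node 4  ⊔preds=[-4,2]  new=[-4,2]  old=⊥  +wl: 
  step 6. node 5  ⊔preds=[-4,2]  new=[-4,4]  old=⊥  +wl: 4
  step 7. node 0  ⊔preds=[-4,4]  new=[-4,4]  old=⊥  +wl: 3
  step 8. node 1  ⊔preds=[-4,4]  new=[-2,2]  stable
  step 9. node 2  ⊔preds=[-4,2]  new=[-4,3]  old=[-4,-1]  +wl: 1,5
  step 10. node 4  ⊔preds=[-4,4]  new=[-4,4]  old=[-4,2]  +wl: 2
  step 11. node 3  ⊔preds=[-4,4]  new=[-4,4]  old=[-4,2]  +wl: 4
  step 12. node 1  ⊔preds=[-4,4]  new=[-2,2]  stable
  step 13. node 5  ⊔preds=[-4,4]  new=[-4,4]  stable
  step 14. node 2  ⊔preds=[-4,4]  new=[-4,4]  old=[-4,3]  +wl: 1,3,5
  step 15. node 4  ⊔preds=[-4,4]  new=[-4,4]  stable
  step 16. node 1  ⊔preds=[-4,4]  new=[-2,2]  stable
  step 17. node 3  ⊔preds=[-4,4]  new=[-4,4]  stable
  step 18. node 5  ⊔preds=[-4,4]  new=[-4,4]  stable

Least fixpoint reached:
  node 0: [-4,4]
  node 1: [-2,2]
  node 2: [-4,4]
  node 3: [-4,4]
  node 4: [-4,4]
  node 5: [-4,4]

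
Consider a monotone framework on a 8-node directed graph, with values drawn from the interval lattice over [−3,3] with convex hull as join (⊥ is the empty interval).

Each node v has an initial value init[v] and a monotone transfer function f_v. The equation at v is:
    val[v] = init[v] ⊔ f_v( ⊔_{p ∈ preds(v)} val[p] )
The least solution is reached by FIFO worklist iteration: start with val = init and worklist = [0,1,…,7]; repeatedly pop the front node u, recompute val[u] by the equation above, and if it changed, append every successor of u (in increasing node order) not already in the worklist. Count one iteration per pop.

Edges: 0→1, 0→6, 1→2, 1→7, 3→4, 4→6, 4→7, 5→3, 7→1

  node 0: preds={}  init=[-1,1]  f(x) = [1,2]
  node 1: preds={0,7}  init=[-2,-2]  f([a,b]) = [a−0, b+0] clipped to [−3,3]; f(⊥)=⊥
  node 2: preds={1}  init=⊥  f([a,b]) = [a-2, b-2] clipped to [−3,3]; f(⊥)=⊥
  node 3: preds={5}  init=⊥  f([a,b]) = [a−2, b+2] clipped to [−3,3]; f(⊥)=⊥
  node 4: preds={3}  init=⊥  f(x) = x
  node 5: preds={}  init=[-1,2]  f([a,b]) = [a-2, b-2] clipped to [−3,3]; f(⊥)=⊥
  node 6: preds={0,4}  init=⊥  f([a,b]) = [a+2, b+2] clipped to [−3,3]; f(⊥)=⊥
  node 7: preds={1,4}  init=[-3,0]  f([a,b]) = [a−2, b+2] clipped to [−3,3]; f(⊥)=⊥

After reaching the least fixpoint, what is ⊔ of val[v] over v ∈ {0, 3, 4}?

Trace (11 dequeues):
  [1] u=0 | in ⊥ | out [-1,2] | prev [-1,1] | push {}
  [2] u=1 | in [-3,2] | out [-3,2] | prev [-2,-2] | push {}
  [3] u=2 | in [-3,2] | out [-3,0] | prev ⊥ | push {}
  [4] u=3 | in [-1,2] | out [-3,3] | prev ⊥ | push {}
  [5] u=4 | in [-3,3] | out [-3,3] | prev ⊥ | push {}
  [6] u=5 | in ⊥ | out [-1,2] | ==
  [7] u=6 | in [-3,3] | out [-1,3] | prev ⊥ | push {}
  [8] u=7 | in [-3,3] | out [-3,3] | prev [-3,0] | push {1}
  [9] u=1 | in [-3,3] | out [-3,3] | prev [-3,2] | push {2,7}
  [10] u=2 | in [-3,3] | out [-3,1] | prev [-3,0] | push {}
  [11] u=7 | in [-3,3] | out [-3,3] | ==

Converged values:
  [0] [-1,2]
  [1] [-3,3]
  [2] [-3,1]
  [3] [-3,3]
  [4] [-3,3]
  [5] [-1,2]
  [6] [-1,3]
  [7] [-3,3]

[-3,3]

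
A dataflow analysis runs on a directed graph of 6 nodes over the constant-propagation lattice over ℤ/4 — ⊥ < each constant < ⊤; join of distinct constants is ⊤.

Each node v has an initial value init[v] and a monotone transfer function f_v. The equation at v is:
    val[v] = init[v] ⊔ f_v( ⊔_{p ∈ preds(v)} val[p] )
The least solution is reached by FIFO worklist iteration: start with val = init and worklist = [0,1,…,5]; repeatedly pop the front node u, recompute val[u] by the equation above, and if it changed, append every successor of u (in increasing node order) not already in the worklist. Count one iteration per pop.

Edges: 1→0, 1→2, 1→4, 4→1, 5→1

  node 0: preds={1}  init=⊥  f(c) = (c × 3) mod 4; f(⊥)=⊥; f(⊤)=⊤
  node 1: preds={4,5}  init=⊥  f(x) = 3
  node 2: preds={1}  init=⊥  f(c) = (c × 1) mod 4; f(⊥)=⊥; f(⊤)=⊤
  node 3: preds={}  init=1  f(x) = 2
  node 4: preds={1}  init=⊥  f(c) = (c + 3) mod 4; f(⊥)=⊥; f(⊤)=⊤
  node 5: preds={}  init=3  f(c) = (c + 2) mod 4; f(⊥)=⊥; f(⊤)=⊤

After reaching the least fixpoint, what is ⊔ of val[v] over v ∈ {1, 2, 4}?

Worklist (8 pops):
  #1 pop 0: in=⊥ → ⊥ (no change)
  #2 pop 1: in=3 → 3 (was ⊥); enqueue [0]
  #3 pop 2: in=3 → 3 (was ⊥); enqueue []
  #4 pop 3: in=⊥ → ⊤ (was 1); enqueue []
  #5 pop 4: in=3 → 2 (was ⊥); enqueue [1]
  #6 pop 5: in=⊥ → 3 (no change)
  #7 pop 0: in=3 → 1 (was ⊥); enqueue []
  #8 pop 1: in=⊤ → 3 (no change)

Fixpoint:
  val[0] = 1
  val[1] = 3
  val[2] = 3
  val[3] = ⊤
  val[4] = 2
  val[5] = 3

⊤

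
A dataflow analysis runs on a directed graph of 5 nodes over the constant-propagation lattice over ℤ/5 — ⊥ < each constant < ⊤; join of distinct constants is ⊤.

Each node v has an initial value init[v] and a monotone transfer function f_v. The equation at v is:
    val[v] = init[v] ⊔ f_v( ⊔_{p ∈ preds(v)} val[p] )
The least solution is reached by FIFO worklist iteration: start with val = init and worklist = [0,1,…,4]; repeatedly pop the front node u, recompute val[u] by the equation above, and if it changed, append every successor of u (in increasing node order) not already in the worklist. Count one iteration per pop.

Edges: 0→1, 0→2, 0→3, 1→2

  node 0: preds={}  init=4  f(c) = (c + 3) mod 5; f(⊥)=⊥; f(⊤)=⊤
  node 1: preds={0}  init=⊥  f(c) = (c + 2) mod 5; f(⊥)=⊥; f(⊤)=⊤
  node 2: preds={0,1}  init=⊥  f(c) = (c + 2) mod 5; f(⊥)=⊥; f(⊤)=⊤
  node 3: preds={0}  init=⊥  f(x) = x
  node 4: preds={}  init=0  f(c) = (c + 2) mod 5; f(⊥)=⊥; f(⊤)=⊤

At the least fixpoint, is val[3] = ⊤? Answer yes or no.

no

Trace (5 dequeues):
  [1] u=0 | in ⊥ | out 4 | ==
  [2] u=1 | in 4 | out 1 | prev ⊥ | push {}
  [3] u=2 | in ⊤ | out ⊤ | prev ⊥ | push {}
  [4] u=3 | in 4 | out 4 | prev ⊥ | push {}
  [5] u=4 | in ⊥ | out 0 | ==

Converged values:
  [0] 4
  [1] 1
  [2] ⊤
  [3] 4
  [4] 0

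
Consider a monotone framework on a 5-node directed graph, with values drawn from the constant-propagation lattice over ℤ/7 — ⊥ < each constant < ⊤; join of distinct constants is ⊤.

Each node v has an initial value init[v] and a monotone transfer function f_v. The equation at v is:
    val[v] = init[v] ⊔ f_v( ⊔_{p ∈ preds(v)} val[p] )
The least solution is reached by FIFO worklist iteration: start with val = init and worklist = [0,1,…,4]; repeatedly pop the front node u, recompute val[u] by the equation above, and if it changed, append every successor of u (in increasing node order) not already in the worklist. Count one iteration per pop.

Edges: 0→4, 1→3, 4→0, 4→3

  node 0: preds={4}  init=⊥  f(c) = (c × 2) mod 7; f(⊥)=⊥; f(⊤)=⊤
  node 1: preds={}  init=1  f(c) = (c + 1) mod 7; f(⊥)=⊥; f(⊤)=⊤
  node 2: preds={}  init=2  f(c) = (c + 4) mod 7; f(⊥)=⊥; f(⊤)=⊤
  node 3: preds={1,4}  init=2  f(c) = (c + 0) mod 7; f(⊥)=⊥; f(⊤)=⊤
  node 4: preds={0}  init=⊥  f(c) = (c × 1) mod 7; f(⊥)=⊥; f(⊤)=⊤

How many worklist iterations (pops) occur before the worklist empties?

Worklist (5 pops):
  #1 pop 0: in=⊥ → ⊥ (no change)
  #2 pop 1: in=⊥ → 1 (no change)
  #3 pop 2: in=⊥ → 2 (no change)
  #4 pop 3: in=1 → ⊤ (was 2); enqueue []
  #5 pop 4: in=⊥ → ⊥ (no change)

Fixpoint:
  val[0] = ⊥
  val[1] = 1
  val[2] = 2
  val[3] = ⊤
  val[4] = ⊥

5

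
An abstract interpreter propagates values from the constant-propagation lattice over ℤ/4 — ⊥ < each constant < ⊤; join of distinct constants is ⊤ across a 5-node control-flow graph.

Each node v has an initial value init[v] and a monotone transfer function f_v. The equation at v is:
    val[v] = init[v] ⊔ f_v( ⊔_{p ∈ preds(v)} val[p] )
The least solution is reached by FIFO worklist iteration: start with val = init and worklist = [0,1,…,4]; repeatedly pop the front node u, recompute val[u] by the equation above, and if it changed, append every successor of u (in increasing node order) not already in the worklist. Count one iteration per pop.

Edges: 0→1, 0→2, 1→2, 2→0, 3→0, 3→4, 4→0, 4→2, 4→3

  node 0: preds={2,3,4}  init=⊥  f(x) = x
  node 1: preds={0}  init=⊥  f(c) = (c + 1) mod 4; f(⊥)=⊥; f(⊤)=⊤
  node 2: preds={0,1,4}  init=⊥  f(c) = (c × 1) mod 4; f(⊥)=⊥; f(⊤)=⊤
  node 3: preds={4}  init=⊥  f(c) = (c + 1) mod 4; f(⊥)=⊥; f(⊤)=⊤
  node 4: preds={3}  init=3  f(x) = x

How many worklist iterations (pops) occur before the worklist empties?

12

Iteration log — 12 steps:
  step 1. node 0  ⊔preds=3  new=3  old=⊥  +wl: 
  step 2. node 1  ⊔preds=3  new=0  old=⊥  +wl: 
  step 3. node 2  ⊔preds=⊤  new=⊤  old=⊥  +wl: 0
  step 4. node 3  ⊔preds=3  new=0  old=⊥  +wl: 
  step 5. node 4  ⊔preds=0  new=⊤  old=3  +wl: 2,3
  step 6. node 0  ⊔preds=⊤  new=⊤  old=3  +wl: 1
  step 7. node 2  ⊔preds=⊤  new=⊤  stable
  step 8. node 3  ⊔preds=⊤  new=⊤  old=0  +wl: 0,4
  step 9. node 1  ⊔preds=⊤  new=⊤  old=0  +wl: 2
  step 10. node 0  ⊔preds=⊤  new=⊤  stable
  step 11. node 4  ⊔preds=⊤  new=⊤  stable
  step 12. node 2  ⊔preds=⊤  new=⊤  stable

Least fixpoint reached:
  node 0: ⊤
  node 1: ⊤
  node 2: ⊤
  node 3: ⊤
  node 4: ⊤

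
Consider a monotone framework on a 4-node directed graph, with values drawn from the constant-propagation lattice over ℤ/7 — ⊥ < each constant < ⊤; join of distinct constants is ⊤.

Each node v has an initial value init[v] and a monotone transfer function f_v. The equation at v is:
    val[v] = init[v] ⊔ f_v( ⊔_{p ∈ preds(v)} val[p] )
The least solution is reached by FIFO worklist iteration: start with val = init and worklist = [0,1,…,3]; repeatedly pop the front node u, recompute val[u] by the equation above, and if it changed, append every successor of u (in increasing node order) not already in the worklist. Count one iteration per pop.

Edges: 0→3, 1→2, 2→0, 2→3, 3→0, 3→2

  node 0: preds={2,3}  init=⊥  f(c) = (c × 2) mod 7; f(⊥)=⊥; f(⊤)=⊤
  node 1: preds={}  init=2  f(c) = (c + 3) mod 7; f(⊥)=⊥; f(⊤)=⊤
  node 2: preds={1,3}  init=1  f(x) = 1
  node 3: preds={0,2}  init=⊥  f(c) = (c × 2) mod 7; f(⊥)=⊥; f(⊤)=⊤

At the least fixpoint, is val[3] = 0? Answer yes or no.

Worklist (7 pops):
  #1 pop 0: in=1 → 2 (was ⊥); enqueue []
  #2 pop 1: in=⊥ → 2 (no change)
  #3 pop 2: in=2 → 1 (no change)
  #4 pop 3: in=⊤ → ⊤ (was ⊥); enqueue [0,2]
  #5 pop 0: in=⊤ → ⊤ (was 2); enqueue [3]
  #6 pop 2: in=⊤ → 1 (no change)
  #7 pop 3: in=⊤ → ⊤ (no change)

Fixpoint:
  val[0] = ⊤
  val[1] = 2
  val[2] = 1
  val[3] = ⊤

no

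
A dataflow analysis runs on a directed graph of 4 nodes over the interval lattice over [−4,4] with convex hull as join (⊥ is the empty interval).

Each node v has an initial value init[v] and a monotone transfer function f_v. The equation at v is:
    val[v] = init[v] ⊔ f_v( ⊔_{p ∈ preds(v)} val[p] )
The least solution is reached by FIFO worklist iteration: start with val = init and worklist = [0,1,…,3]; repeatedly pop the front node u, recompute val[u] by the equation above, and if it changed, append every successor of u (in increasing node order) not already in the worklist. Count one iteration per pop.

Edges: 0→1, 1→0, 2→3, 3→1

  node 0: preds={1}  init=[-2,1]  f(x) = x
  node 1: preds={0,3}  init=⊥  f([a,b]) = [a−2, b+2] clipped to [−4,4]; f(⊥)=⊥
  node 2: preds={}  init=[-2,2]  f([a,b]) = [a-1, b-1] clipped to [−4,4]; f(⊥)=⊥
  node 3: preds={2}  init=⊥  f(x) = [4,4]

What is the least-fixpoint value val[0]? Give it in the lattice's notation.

[-4,4]

Trace (8 dequeues):
  [1] u=0 | in ⊥ | out [-2,1] | ==
  [2] u=1 | in [-2,1] | out [-4,3] | prev ⊥ | push {0}
  [3] u=2 | in ⊥ | out [-2,2] | ==
  [4] u=3 | in [-2,2] | out [4,4] | prev ⊥ | push {1}
  [5] u=0 | in [-4,3] | out [-4,3] | prev [-2,1] | push {}
  [6] u=1 | in [-4,4] | out [-4,4] | prev [-4,3] | push {0}
  [7] u=0 | in [-4,4] | out [-4,4] | prev [-4,3] | push {1}
  [8] u=1 | in [-4,4] | out [-4,4] | ==

Converged values:
  [0] [-4,4]
  [1] [-4,4]
  [2] [-2,2]
  [3] [4,4]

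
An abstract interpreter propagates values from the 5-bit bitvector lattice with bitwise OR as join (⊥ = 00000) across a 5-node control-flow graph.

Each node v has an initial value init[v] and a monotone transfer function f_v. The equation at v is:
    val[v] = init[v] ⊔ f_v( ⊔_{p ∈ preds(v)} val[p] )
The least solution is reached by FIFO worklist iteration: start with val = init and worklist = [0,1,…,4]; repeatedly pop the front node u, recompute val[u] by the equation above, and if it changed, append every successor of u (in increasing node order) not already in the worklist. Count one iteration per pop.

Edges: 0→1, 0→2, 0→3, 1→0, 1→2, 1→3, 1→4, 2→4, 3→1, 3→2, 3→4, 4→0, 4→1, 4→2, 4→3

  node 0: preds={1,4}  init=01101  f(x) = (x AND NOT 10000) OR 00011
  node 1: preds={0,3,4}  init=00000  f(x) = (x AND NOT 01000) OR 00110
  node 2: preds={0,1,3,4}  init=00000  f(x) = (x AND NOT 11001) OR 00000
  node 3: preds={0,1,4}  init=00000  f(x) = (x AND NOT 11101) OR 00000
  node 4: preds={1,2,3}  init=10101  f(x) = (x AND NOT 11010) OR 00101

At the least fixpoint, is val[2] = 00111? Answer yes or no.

Trace (8 dequeues):
  [1] u=0 | in 10101 | out 01111 | prev 01101 | push {}
  [2] u=1 | in 11111 | out 10111 | prev 00000 | push {0}
  [3] u=2 | in 11111 | out 00110 | prev 00000 | push {}
  [4] u=3 | in 11111 | out 00010 | prev 00000 | push {1,2}
  [5] u=4 | in 10111 | out 10101 | ==
  [6] u=0 | in 10111 | out 01111 | ==
  [7] u=1 | in 11111 | out 10111 | ==
  [8] u=2 | in 11111 | out 00110 | ==

Converged values:
  [0] 01111
  [1] 10111
  [2] 00110
  [3] 00010
  [4] 10101

no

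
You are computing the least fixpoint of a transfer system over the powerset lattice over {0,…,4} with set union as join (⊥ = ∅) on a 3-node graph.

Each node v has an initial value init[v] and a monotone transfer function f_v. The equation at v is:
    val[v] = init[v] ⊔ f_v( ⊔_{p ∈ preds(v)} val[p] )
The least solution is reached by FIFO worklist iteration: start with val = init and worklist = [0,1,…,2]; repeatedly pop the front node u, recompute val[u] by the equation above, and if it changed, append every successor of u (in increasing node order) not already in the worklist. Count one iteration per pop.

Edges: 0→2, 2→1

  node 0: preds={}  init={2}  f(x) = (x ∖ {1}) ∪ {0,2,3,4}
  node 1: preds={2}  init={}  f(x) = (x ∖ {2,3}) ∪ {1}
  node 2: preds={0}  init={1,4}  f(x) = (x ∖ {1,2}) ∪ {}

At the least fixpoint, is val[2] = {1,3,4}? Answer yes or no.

no

Iteration log — 4 steps:
  step 1. node 0  ⊔preds={}  new={0,2,3,4}  old={2}  +wl: 
  step 2. node 1  ⊔preds={1,4}  new={1,4}  old={}  +wl: 
  step 3. node 2  ⊔preds={0,2,3,4}  new={0,1,3,4}  old={1,4}  +wl: 1
  step 4. node 1  ⊔preds={0,1,3,4}  new={0,1,4}  old={1,4}  +wl: 

Least fixpoint reached:
  node 0: {0,2,3,4}
  node 1: {0,1,4}
  node 2: {0,1,3,4}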